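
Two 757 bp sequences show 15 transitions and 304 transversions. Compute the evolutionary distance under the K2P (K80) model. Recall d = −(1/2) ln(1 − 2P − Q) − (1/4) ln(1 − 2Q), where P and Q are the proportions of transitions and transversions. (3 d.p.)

P = 15/757 ≈ 0.019815 and Q = 304/757 ≈ 0.401585.
Under the Kimura two-parameter model, d = −½ ln(1 − 2P − Q) − ¼ ln(1 − 2Q).
1 − 2P − Q = 0.558785, giving −½ ln(0.558785) = 0.290995.
1 − 2Q = 0.19683, giving −¼ ln(0.19683) = 0.406354.
d = 0.290995 + 0.406354 = 0.697349.

0.697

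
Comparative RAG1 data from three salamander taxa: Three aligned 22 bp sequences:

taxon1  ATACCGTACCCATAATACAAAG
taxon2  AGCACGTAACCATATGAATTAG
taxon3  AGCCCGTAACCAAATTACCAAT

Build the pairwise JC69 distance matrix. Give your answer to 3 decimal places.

d(taxon1,taxon2) = 0.591, d(taxon1,taxon3) = 0.414, d(taxon2,taxon3) = 0.414

taxon1–taxon2: 9/22 sites differ → p ≈ 0.409091, d = −0.75 ln(1 − 0.545455) = 0.591344 ≈ 0.591.
taxon1–taxon3: 7/22 sites differ → p ≈ 0.318182, d = −0.75 ln(1 − 0.424243) = 0.414052 ≈ 0.414.
taxon2–taxon3: 7/22 sites differ → p ≈ 0.318182, d = −0.75 ln(1 − 0.424243) = 0.414052 ≈ 0.414.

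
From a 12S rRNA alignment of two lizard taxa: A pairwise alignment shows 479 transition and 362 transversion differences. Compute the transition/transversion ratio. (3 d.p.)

1.323

R = 479/362 = 1.323204… ≈ 1.323 (to 3 d.p.).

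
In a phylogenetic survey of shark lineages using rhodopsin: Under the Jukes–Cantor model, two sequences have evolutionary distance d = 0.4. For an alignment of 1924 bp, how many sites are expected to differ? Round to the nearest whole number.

596

Invert JC69: p = (3/4)(1 − e^(−4d/3)) = 0.75 × (1 − e^(-0.533333)) = 0.75 × (1 − 0.586646) = 0.310016.
Expected differing sites = pL ≈ 0.310016 × 1924 = 596.470784 ≈ 596.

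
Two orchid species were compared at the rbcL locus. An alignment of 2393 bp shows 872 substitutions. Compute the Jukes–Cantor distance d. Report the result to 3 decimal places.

p = 872/2393 ≈ 0.364396.
d = −(3/4) ln(1 − 4p/3) = −0.75 ln(1 − 0.485861) = −0.75 ln(0.514139)
  = −0.75 × (-0.665262) = 0.498947 substitutions/site.

0.499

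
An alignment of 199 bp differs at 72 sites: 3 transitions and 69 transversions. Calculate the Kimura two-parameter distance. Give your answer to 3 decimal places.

P = 3/199 ≈ 0.015075 and Q = 69/199 ≈ 0.346734.
Under the Kimura two-parameter model, d = −½ ln(1 − 2P − Q) − ¼ ln(1 − 2Q).
1 − 2P − Q = 0.623116, giving −½ ln(0.623116) = 0.236511.
1 − 2Q = 0.306532, giving −¼ ln(0.306532) = 0.295608.
d = 0.236511 + 0.295608 = 0.532119.

0.532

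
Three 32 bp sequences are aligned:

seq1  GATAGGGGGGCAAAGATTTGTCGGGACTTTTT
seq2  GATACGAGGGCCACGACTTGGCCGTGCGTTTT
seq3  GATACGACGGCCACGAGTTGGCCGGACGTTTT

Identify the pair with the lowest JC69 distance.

seq1–seq2: 10/32 differ, p = 0.313, d = 0.404.
seq1–seq3: 9/32 differ, p = 0.281, d = 0.353.
seq2–seq3: 4/32 differ, p = 0.125, d = 0.137.
The smallest distance is between seq2 and seq3.

seq2 and seq3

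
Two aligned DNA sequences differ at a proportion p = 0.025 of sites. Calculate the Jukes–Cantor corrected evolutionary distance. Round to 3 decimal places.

0.025

d = −(3/4) ln(1 − 4p/3) = −0.75 ln(1 − 0.033333) = −0.75 ln(0.966667)
  = −0.75 × (-0.033901) = 0.025426 substitutions/site.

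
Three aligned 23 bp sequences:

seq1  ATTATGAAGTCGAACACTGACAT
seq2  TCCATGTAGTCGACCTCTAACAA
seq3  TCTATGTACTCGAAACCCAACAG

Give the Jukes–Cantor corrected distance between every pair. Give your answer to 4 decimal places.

d(seq1,seq2) = 0.4674, d(seq1,seq3) = 0.5532, d(seq2,seq3) = 0.3904

seq1–seq2: 8/23 sites differ → p ≈ 0.347826, d = −0.75 ln(1 − 0.463768) = 0.467391 ≈ 0.4674.
seq1–seq3: 9/23 sites differ → p ≈ 0.391304, d = −0.75 ln(1 − 0.521739) = 0.553199 ≈ 0.5532.
seq2–seq3: 7/23 sites differ → p ≈ 0.304348, d = −0.75 ln(1 − 0.405797) = 0.390401 ≈ 0.3904.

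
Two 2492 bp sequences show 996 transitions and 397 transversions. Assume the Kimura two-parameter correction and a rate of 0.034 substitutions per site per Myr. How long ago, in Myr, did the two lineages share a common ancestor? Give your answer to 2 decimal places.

24.84

P = 996/2492 ≈ 0.399679 and Q = 397/2492 ≈ 0.15931.
Under the Kimura two-parameter model, d = −½ ln(1 − 2P − Q) − ¼ ln(1 − 2Q).
1 − 2P − Q = 0.041332, giving −½ ln(0.041332) = 1.593059.
1 − 2Q = 0.68138, giving −¼ ln(0.68138) = 0.095909.
d = 1.593059 + 0.095909 = 1.688968.
Under a molecular clock d = 2μt, so t = d/(2μ) = 1.688968 / (2 × 0.034) = 24.84 Myr.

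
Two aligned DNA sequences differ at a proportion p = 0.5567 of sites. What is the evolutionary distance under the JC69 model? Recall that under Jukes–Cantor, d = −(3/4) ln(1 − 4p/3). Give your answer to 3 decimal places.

1.017

d = −(3/4) ln(1 − 4p/3) = −0.75 ln(1 − 0.742267) = −0.75 ln(0.257733)
  = −0.75 × (-1.355831) = 1.016873 substitutions/site.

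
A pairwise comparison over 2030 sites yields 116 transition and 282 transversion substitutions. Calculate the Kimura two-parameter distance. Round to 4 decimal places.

P = 116/2030 ≈ 0.057143 and Q = 282/2030 ≈ 0.138916.
Under the Kimura two-parameter model, d = −½ ln(1 − 2P − Q) − ¼ ln(1 − 2Q).
1 − 2P − Q = 0.746798, giving −½ ln(0.746798) = 0.145980.
1 − 2Q = 0.722168, giving −¼ ln(0.722168) = 0.081374.
d = 0.145980 + 0.081374 = 0.227354.

0.2274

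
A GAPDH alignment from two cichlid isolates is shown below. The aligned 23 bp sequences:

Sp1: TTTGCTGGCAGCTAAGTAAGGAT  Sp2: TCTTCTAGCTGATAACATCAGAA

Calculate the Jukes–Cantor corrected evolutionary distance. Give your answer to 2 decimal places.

0.76

The sequences differ at 11 of 23 sites, so p = 11/23 ≈ 0.478261.
d = −(3/4) ln(1 − 4p/3) = −0.75 ln(1 − 0.637681) = −0.75 ln(0.362319)
  = −0.75 × (-1.015230) = 0.761423 substitutions/site.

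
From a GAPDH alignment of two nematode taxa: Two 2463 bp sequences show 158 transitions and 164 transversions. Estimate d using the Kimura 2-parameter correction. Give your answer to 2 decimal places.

0.14

P = 158/2463 ≈ 0.064149 and Q = 164/2463 ≈ 0.066585.
Under the Kimura two-parameter model, d = −½ ln(1 − 2P − Q) − ¼ ln(1 − 2Q).
1 − 2P − Q = 0.805117, giving −½ ln(0.805117) = 0.108384.
1 − 2Q = 0.86683, giving −¼ ln(0.86683) = 0.035728.
d = 0.108384 + 0.035728 = 0.144112.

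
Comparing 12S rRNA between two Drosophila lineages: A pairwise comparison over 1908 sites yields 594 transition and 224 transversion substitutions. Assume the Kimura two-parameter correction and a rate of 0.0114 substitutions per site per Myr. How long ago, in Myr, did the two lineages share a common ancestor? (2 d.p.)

32.48

P = 594/1908 ≈ 0.311321 and Q = 224/1908 ≈ 0.1174.
Under the Kimura two-parameter model, d = −½ ln(1 − 2P − Q) − ¼ ln(1 − 2Q).
1 − 2P − Q = 0.259958, giving −½ ln(0.259958) = 0.673618.
1 − 2Q = 0.7652, giving −¼ ln(0.7652) = 0.066905.
d = 0.673618 + 0.066905 = 0.740523.
Under a molecular clock d = 2μt, so t = d/(2μ) = 0.740523 / (2 × 0.0114) = 32.48 Myr.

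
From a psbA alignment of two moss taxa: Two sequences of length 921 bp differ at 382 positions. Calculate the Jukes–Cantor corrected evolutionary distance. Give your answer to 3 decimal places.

0.604

p = 382/921 ≈ 0.414767.
d = −(3/4) ln(1 − 4p/3) = −0.75 ln(1 − 0.553023) = −0.75 ln(0.446977)
  = −0.75 × (-0.805248) = 0.603936 substitutions/site.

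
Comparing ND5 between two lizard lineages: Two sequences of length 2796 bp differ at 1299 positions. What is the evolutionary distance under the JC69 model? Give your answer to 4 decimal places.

0.7246

p = 1299/2796 ≈ 0.464592.
d = −(3/4) ln(1 − 4p/3) = −0.75 ln(1 − 0.619456) = −0.75 ln(0.380544)
  = −0.75 × (-0.966153) = 0.724615 substitutions/site.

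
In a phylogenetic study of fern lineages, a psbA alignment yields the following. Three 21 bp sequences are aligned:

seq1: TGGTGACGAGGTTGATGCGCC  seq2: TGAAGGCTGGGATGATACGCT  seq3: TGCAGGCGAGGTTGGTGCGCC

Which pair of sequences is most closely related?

seq1–seq2: 8/21 differ, p = 0.381, d = 0.532.
seq1–seq3: 4/21 differ, p = 0.190, d = 0.220.
seq2–seq3: 7/21 differ, p = 0.333, d = 0.441.
The smallest distance is between seq1 and seq3.

seq1 and seq3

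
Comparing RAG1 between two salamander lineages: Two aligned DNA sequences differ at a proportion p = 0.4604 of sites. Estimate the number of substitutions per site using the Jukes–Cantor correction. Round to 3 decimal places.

0.714

d = −(3/4) ln(1 − 4p/3) = −0.75 ln(1 − 0.613867) = −0.75 ln(0.386133)
  = −0.75 × (-0.951573) = 0.713680 substitutions/site.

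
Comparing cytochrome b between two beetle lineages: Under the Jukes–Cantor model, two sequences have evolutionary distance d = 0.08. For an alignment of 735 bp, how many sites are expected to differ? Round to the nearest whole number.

56

Invert JC69: p = (3/4)(1 − e^(−4d/3)) = 0.75 × (1 − e^(-0.106667)) = 0.75 × (1 − 0.898825) = 0.075881.
Expected differing sites = pL ≈ 0.075881 × 735 = 55.772535 ≈ 56.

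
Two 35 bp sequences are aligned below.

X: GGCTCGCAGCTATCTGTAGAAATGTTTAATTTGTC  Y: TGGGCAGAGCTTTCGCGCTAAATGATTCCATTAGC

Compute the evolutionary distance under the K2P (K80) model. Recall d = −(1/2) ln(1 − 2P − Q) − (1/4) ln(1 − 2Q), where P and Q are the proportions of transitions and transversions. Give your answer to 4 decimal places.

Of 35 sites, 2 differences are transitions and 15 are transversions, so P = 2/35 ≈ 0.057143 and Q = 15/35 ≈ 0.428571.
Under the Kimura two-parameter model, d = −½ ln(1 − 2P − Q) − ¼ ln(1 − 2Q).
1 − 2P − Q = 0.457143, giving −½ ln(0.457143) = 0.391380.
1 − 2Q = 0.142858, giving −¼ ln(0.142858) = 0.486476.
d = 0.391380 + 0.486476 = 0.877856.

0.8779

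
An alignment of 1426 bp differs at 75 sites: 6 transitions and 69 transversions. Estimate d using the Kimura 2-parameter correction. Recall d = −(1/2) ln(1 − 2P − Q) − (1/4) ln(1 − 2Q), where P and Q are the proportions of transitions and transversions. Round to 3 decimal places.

0.055

P = 6/1426 ≈ 0.004208 and Q = 69/1426 ≈ 0.048387.
Under the Kimura two-parameter model, d = −½ ln(1 − 2P − Q) − ¼ ln(1 − 2Q).
1 − 2P − Q = 0.943197, giving −½ ln(0.943197) = 0.029240.
1 − 2Q = 0.903226, giving −¼ ln(0.903226) = 0.025446.
d = 0.029240 + 0.025446 = 0.054686.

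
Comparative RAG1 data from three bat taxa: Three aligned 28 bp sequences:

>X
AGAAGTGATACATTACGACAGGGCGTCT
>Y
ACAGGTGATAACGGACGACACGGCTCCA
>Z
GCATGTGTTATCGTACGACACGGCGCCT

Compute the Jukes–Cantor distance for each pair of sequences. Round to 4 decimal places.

d(X,Y) = 0.4850, d(X,Z) = 0.4197, d(Y,Z) = 0.3041

X–Y: 10/28 sites differ → p ≈ 0.357143, d = −0.75 ln(1 − 0.476191) = 0.484971 ≈ 0.4850.
X–Z: 9/28 sites differ → p ≈ 0.321429, d = −0.75 ln(1 − 0.428572) = 0.419713 ≈ 0.4197.
Y–Z: 7/28 sites differ → p = 0.25, d = −0.75 ln(1 − 0.333333) = 0.304098 ≈ 0.3041.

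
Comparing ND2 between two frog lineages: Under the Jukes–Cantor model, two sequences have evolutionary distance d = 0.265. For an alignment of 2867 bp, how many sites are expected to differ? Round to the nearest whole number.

Invert JC69: p = (3/4)(1 − e^(−4d/3)) = 0.75 × (1 − e^(-0.353333)) = 0.75 × (1 − 0.702343) = 0.223243.
Expected differing sites = pL ≈ 0.223243 × 2867 = 640.037681 ≈ 640.

640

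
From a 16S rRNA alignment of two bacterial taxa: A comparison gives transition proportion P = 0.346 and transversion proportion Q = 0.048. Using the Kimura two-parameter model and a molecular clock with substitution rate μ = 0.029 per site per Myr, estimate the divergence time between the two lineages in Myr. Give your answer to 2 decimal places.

12.05

Under the Kimura two-parameter model, d = −½ ln(1 − 2P − Q) − ¼ ln(1 − 2Q).
1 − 2P − Q = 0.26, giving −½ ln(0.26) = 0.673537.
1 − 2Q = 0.904, giving −¼ ln(0.904) = 0.025231.
d = 0.673537 + 0.025231 = 0.698768.
Under a molecular clock d = 2μt, so t = d/(2μ) = 0.698768 / (2 × 0.029) = 12.05 Myr.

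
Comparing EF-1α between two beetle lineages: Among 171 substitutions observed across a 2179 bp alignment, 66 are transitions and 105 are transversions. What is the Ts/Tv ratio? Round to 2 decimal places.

0.63

R = 66/105 = 0.628571… ≈ 0.63 (to 2 d.p.).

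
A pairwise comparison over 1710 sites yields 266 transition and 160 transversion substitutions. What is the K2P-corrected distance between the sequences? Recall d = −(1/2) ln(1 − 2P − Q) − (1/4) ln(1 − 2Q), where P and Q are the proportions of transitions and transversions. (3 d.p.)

P = 266/1710 ≈ 0.155556 and Q = 160/1710 ≈ 0.093567.
Under the Kimura two-parameter model, d = −½ ln(1 − 2P − Q) − ¼ ln(1 − 2Q).
1 − 2P − Q = 0.595321, giving −½ ln(0.595321) = 0.259327.
1 − 2Q = 0.812866, giving −¼ ln(0.812866) = 0.051797.
d = 0.259327 + 0.051797 = 0.311124.

0.311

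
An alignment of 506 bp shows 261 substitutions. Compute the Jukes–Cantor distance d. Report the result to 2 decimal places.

p = 261/506 ≈ 0.51581.
d = −(3/4) ln(1 − 4p/3) = −0.75 ln(1 − 0.687747) = −0.75 ln(0.312253)
  = −0.75 × (-1.163942) = 0.872957 substitutions/site.

0.87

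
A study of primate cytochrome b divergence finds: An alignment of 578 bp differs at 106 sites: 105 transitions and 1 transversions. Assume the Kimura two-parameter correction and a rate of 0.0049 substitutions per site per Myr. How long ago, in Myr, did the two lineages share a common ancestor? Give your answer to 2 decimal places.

23.26

P = 105/578 ≈ 0.181661 and Q = 1/578 ≈ 0.00173.
Under the Kimura two-parameter model, d = −½ ln(1 − 2P − Q) − ¼ ln(1 − 2Q).
1 − 2P − Q = 0.634948, giving −½ ln(0.634948) = 0.227106.
1 − 2Q = 0.99654, giving −¼ ln(0.99654) = 0.000866.
d = 0.227106 + 0.000866 = 0.227972.
Under a molecular clock d = 2μt, so t = d/(2μ) = 0.227972 / (2 × 0.0049) = 23.26 Myr.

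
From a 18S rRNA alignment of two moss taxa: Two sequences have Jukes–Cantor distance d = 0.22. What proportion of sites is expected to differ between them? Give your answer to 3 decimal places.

0.191

p = (3/4)(1 − e^(−4d/3)) = 0.75 × (1 − e^(-0.293333)) = 0.75 × (1 − 0.745774) = 0.190670.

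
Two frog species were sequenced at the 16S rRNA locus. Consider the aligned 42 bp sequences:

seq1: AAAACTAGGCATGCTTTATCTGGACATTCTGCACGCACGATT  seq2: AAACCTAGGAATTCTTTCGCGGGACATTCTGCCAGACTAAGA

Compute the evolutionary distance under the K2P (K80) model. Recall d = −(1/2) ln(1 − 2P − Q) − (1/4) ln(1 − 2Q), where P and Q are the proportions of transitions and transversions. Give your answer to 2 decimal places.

Of 42 sites, 2 differences are transitions and 12 are transversions, so P = 2/42 ≈ 0.047619 and Q = 12/42 ≈ 0.285714.
Under the Kimura two-parameter model, d = −½ ln(1 − 2P − Q) − ¼ ln(1 − 2Q).
1 − 2P − Q = 0.619048, giving −½ ln(0.619048) = 0.239786.
1 − 2Q = 0.428572, giving −¼ ln(0.428572) = 0.211824.
d = 0.239786 + 0.211824 = 0.451610.

0.45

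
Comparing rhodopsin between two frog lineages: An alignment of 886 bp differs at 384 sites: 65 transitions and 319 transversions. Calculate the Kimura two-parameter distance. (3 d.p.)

0.672

P = 65/886 ≈ 0.073363 and Q = 319/886 ≈ 0.360045.
Under the Kimura two-parameter model, d = −½ ln(1 − 2P − Q) − ¼ ln(1 − 2Q).
1 − 2P − Q = 0.493229, giving −½ ln(0.493229) = 0.353391.
1 − 2Q = 0.27991, giving −¼ ln(0.27991) = 0.318322.
d = 0.353391 + 0.318322 = 0.671713.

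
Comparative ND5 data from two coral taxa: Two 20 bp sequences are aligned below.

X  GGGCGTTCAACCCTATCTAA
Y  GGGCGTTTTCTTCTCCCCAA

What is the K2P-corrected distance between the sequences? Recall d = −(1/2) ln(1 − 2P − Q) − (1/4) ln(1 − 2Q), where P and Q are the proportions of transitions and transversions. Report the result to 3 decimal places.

0.614

Of 20 sites, 5 differences are transitions and 3 are transversions, so P = 5/20 = 0.25 and Q = 3/20 = 0.15.
Under the Kimura two-parameter model, d = −½ ln(1 − 2P − Q) − ¼ ln(1 − 2Q).
1 − 2P − Q = 0.35, giving −½ ln(0.35) = 0.524911.
1 − 2Q = 0.7, giving −¼ ln(0.7) = 0.089169.
d = 0.524911 + 0.089169 = 0.614080.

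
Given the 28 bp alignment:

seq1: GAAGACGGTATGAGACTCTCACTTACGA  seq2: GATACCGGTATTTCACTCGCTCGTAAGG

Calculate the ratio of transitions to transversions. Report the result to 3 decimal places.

Transitions are A↔G and C↔T; transversions are all other mismatches.
Transitions: 2. Transversions: 9.
R = 2/9 = 0.222222… ≈ 0.222 (to 3 d.p.).

0.222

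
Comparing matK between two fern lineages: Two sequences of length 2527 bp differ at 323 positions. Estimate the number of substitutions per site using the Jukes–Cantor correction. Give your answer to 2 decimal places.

p = 323/2527 ≈ 0.12782.
d = −(3/4) ln(1 − 4p/3) = −0.75 ln(1 − 0.170427) = −0.75 ln(0.829573)
  = −0.75 × (-0.186844) = 0.140133 substitutions/site.

0.14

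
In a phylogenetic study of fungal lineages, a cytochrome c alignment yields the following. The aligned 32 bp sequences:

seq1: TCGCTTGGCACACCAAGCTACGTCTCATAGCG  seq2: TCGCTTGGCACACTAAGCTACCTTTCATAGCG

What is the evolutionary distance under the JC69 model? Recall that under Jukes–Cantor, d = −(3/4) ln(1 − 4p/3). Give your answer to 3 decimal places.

0.100

The sequences differ at 3 of 32 sites (14, 22, 24), so p = 3/32 = 0.09375.
d = −(3/4) ln(1 − 4p/3) = −0.75 ln(1 − 0.125) = −0.75 ln(0.875)
  = −0.75 × (-0.133531) = 0.100148 substitutions/site.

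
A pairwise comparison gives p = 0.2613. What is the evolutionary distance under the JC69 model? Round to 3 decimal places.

d = −(3/4) ln(1 − 4p/3) = −0.75 ln(1 − 0.3484) = −0.75 ln(0.6516)
  = −0.75 × (-0.428324) = 0.321243 substitutions/site.

0.321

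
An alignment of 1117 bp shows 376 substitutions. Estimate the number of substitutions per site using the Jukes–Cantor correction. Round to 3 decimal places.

p = 376/1117 ≈ 0.336616.
d = −(3/4) ln(1 − 4p/3) = −0.75 ln(1 − 0.448821) = −0.75 ln(0.551179)
  = −0.75 × (-0.595696) = 0.446772 substitutions/site.

0.447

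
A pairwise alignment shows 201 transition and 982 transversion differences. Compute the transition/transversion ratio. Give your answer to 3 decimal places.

R = 201/982 = 0.204684… ≈ 0.205 (to 3 d.p.).

0.205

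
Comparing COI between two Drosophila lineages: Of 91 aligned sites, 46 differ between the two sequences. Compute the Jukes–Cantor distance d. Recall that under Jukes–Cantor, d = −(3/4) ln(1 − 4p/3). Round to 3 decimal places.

0.841

p = 46/91 ≈ 0.505495.
d = −(3/4) ln(1 − 4p/3) = −0.75 ln(1 − 0.673993) = −0.75 ln(0.326007)
  = −0.75 × (-1.120836) = 0.840627 substitutions/site.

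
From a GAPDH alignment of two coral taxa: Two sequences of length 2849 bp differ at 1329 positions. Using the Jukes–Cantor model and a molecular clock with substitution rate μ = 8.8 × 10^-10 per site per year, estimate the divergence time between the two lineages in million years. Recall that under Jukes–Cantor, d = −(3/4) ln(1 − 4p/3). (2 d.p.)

p = 1329/2849 ≈ 0.466479.
d = −(3/4) ln(1 − 4p/3) = −0.75 ln(1 − 0.621972) = −0.75 ln(0.378028)
  = −0.75 × (-0.972787) = 0.729590 substitutions/site.
Under a molecular clock d = 2μt, so t = d/(2μ) = 0.729590 / (2 × 8.8 × 10^-10) = 414.54 million years.

414.54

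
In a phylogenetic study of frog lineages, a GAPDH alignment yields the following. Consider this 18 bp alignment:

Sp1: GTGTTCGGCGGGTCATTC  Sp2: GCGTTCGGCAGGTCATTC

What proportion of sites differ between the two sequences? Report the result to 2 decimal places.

The sequences differ at 2 of 18 positions (sites 2, 10).
p = 2/18 = 0.111111… ≈ 0.11 (to 2 d.p.).

0.11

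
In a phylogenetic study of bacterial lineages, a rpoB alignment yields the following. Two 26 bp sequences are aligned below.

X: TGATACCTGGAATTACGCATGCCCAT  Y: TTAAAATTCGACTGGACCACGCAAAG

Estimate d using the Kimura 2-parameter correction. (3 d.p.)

Of 26 sites, 3 differences are transitions and 11 are transversions, so P = 3/26 ≈ 0.115385 and Q = 11/26 ≈ 0.423077.
Under the Kimura two-parameter model, d = −½ ln(1 − 2P − Q) − ¼ ln(1 − 2Q).
1 − 2P − Q = 0.346153, giving −½ ln(0.346153) = 0.530437.
1 − 2Q = 0.153846, giving −¼ ln(0.153846) = 0.467951.
d = 0.530437 + 0.467951 = 0.998388.

0.998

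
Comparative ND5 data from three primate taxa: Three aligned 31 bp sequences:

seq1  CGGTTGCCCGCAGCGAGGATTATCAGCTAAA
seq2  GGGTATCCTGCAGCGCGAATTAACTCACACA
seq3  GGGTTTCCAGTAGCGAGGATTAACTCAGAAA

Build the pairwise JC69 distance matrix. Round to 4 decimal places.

d(seq1,seq2) = 0.5445, d(seq1,seq3) = 0.3672, d(seq2,seq3) = 0.2687

seq1–seq2: 12/31 sites differ → p ≈ 0.387097, d = −0.75 ln(1 − 0.516129) = 0.544453 ≈ 0.5445.
seq1–seq3: 9/31 sites differ → p ≈ 0.290323, d = −0.75 ln(1 − 0.387097) = 0.367161 ≈ 0.3672.
seq2–seq3: 7/31 sites differ → p ≈ 0.225806, d = −0.75 ln(1 − 0.301075) = 0.268659 ≈ 0.2687.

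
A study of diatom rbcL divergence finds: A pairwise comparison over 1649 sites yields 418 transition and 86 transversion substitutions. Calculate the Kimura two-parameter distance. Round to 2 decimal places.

0.44

P = 418/1649 ≈ 0.253487 and Q = 86/1649 ≈ 0.052153.
Under the Kimura two-parameter model, d = −½ ln(1 − 2P − Q) − ¼ ln(1 − 2Q).
1 − 2P − Q = 0.440873, giving −½ ln(0.440873) = 0.409499.
1 − 2Q = 0.895694, giving −¼ ln(0.895694) = 0.027539.
d = 0.409499 + 0.027539 = 0.437038.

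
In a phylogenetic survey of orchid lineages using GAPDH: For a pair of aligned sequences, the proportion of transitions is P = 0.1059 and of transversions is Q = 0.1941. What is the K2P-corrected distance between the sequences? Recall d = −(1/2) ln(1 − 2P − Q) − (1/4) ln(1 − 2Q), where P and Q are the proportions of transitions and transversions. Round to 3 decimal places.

0.383

Under the Kimura two-parameter model, d = −½ ln(1 − 2P − Q) − ¼ ln(1 − 2Q).
1 − 2P − Q = 0.5941, giving −½ ln(0.5941) = 0.260354.
1 − 2Q = 0.6118, giving −¼ ln(0.6118) = 0.122837.
d = 0.260354 + 0.122837 = 0.383191.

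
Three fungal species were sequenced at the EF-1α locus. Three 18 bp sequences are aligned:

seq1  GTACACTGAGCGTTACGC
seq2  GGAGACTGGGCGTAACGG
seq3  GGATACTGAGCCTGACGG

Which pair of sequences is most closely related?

seq1–seq2: 5/18 differ, p = 0.278, d = 0.347.
seq1–seq3: 5/18 differ, p = 0.278, d = 0.347.
seq2–seq3: 4/18 differ, p = 0.222, d = 0.264.
The smallest distance is between seq2 and seq3.

seq2 and seq3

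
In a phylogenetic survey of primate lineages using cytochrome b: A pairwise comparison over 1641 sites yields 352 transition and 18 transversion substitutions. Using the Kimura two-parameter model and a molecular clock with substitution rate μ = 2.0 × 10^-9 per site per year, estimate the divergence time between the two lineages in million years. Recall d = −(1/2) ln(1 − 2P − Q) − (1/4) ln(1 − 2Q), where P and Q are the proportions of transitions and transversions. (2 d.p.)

73.86

P = 352/1641 ≈ 0.214503 and Q = 18/1641 ≈ 0.010969.
Under the Kimura two-parameter model, d = −½ ln(1 − 2P − Q) − ¼ ln(1 − 2Q).
1 − 2P − Q = 0.560025, giving −½ ln(0.560025) = 0.289887.
1 − 2Q = 0.978062, giving −¼ ln(0.978062) = 0.005546.
d = 0.289887 + 0.005546 = 0.295433.
Under a molecular clock d = 2μt, so t = d/(2μ) = 0.295433 / (2 × 2.0 × 10^-9) = 73.86 million years.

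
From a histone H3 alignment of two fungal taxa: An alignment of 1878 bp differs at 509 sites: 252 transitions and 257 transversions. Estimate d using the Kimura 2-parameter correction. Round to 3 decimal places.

0.340

P = 252/1878 ≈ 0.134185 and Q = 257/1878 ≈ 0.136848.
Under the Kimura two-parameter model, d = −½ ln(1 − 2P − Q) − ¼ ln(1 − 2Q).
1 − 2P − Q = 0.594782, giving −½ ln(0.594782) = 0.259780.
1 − 2Q = 0.726304, giving −¼ ln(0.726304) = 0.079947.
d = 0.259780 + 0.079947 = 0.339727.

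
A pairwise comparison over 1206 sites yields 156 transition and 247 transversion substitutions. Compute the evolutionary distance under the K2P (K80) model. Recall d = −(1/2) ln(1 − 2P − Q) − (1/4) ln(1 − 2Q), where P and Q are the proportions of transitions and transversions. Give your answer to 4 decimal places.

0.4431

P = 156/1206 ≈ 0.129353 and Q = 247/1206 ≈ 0.204809.
Under the Kimura two-parameter model, d = −½ ln(1 − 2P − Q) − ¼ ln(1 − 2Q).
1 − 2P − Q = 0.536485, giving −½ ln(0.536485) = 0.311358.
1 − 2Q = 0.590382, giving −¼ ln(0.590382) = 0.131746.
d = 0.311358 + 0.131746 = 0.443104.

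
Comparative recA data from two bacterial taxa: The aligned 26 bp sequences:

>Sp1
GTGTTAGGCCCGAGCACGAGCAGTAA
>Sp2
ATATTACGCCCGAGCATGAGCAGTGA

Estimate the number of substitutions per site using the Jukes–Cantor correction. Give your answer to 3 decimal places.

0.222

The sequences differ at 5 of 26 sites (1, 3, 7, 17, 25), so p = 5/26 ≈ 0.192308.
d = −(3/4) ln(1 − 4p/3) = −0.75 ln(1 − 0.256411) = −0.75 ln(0.743589)
  = −0.75 × (-0.296267) = 0.222200 substitutions/site.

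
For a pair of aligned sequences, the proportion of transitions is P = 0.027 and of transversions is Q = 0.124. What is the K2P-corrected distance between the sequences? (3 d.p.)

0.169

Under the Kimura two-parameter model, d = −½ ln(1 − 2P − Q) − ¼ ln(1 − 2Q).
1 − 2P − Q = 0.822, giving −½ ln(0.822) = 0.098007.
1 − 2Q = 0.752, giving −¼ ln(0.752) = 0.071255.
d = 0.098007 + 0.071255 = 0.169262.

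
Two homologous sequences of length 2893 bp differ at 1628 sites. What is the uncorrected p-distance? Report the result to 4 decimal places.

p = 1628/2893 = 0.562737… ≈ 0.5627 (to 4 d.p.).

0.5627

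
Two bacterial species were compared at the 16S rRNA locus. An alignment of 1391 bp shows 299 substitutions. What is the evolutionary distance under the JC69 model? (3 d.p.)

0.253

p = 299/1391 ≈ 0.214953.
d = −(3/4) ln(1 − 4p/3) = −0.75 ln(1 − 0.286604) = −0.75 ln(0.713396)
  = −0.75 × (-0.337719) = 0.253289 substitutions/site.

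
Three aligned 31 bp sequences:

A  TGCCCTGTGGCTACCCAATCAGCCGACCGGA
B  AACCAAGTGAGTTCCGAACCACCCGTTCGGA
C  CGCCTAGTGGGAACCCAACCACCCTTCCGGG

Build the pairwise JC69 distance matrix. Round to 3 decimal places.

d(A,B) = 0.544, d(A,C) = 0.422, d(B,C) = 0.422

A–B: 12/31 sites differ → p ≈ 0.387097, d = −0.75 ln(1 − 0.516129) = 0.544453 ≈ 0.544.
A–C: 10/31 sites differ → p ≈ 0.322581, d = −0.75 ln(1 − 0.430108) = 0.421731 ≈ 0.422.
B–C: 10/31 sites differ → p ≈ 0.322581, d = −0.75 ln(1 − 0.430108) = 0.421731 ≈ 0.422.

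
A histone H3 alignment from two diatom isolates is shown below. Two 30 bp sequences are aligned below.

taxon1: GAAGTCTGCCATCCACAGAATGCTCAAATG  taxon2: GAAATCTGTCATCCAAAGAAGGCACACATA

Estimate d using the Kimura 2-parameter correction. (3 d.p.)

Of 30 sites, 3 differences are transitions and 4 are transversions, so P = 3/30 = 0.1 and Q = 4/30 ≈ 0.133333.
Under the Kimura two-parameter model, d = −½ ln(1 − 2P − Q) − ¼ ln(1 − 2Q).
1 − 2P − Q = 0.666667, giving −½ ln(0.666667) = 0.202732.
1 − 2Q = 0.733334, giving −¼ ln(0.733334) = 0.077539.
d = 0.202732 + 0.077539 = 0.280271.

0.280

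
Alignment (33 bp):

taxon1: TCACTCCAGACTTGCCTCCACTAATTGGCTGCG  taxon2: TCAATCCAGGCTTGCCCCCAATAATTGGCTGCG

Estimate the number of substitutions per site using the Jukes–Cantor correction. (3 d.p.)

0.132

The sequences differ at 4 of 33 sites (4, 10, 17, 21), so p = 4/33 ≈ 0.121212.
d = −(3/4) ln(1 − 4p/3) = −0.75 ln(1 − 0.161616) = −0.75 ln(0.838384)
  = −0.75 × (-0.176279) = 0.132209 substitutions/site.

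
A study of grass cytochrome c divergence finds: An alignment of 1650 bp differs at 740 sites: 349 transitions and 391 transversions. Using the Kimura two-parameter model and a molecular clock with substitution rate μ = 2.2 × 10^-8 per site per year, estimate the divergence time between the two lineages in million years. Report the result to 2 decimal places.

P = 349/1650 ≈ 0.211515 and Q = 391/1650 ≈ 0.23697.
Under the Kimura two-parameter model, d = −½ ln(1 − 2P − Q) − ¼ ln(1 − 2Q).
1 − 2P − Q = 0.34, giving −½ ln(0.34) = 0.539405.
1 − 2Q = 0.52606, giving −¼ ln(0.52606) = 0.160585.
d = 0.539405 + 0.160585 = 0.699990.
Under a molecular clock d = 2μt, so t = d/(2μ) = 0.699990 / (2 × 2.2 × 10^-8) = 15.91 million years.

15.91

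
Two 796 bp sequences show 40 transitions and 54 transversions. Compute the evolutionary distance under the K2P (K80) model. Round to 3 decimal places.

P = 40/796 ≈ 0.050251 and Q = 54/796 ≈ 0.067839.
Under the Kimura two-parameter model, d = −½ ln(1 − 2P − Q) − ¼ ln(1 − 2Q).
1 − 2P − Q = 0.831659, giving −½ ln(0.831659) = 0.092166.
1 − 2Q = 0.864322, giving −¼ ln(0.864322) = 0.036452.
d = 0.092166 + 0.036452 = 0.128618.

0.129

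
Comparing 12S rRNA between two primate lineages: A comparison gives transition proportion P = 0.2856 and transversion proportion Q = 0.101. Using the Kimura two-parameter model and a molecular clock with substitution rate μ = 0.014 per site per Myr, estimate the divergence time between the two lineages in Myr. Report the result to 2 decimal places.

21.93

Under the Kimura two-parameter model, d = −½ ln(1 − 2P − Q) − ¼ ln(1 − 2Q).
1 − 2P − Q = 0.3278, giving −½ ln(0.3278) = 0.557676.
1 − 2Q = 0.798, giving −¼ ln(0.798) = 0.056412.
d = 0.557676 + 0.056412 = 0.614088.
Under a molecular clock d = 2μt, so t = d/(2μ) = 0.614088 / (2 × 0.014) = 21.93 Myr.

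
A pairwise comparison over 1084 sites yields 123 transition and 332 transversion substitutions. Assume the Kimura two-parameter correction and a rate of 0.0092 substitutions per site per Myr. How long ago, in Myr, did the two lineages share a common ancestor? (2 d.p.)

P = 123/1084 ≈ 0.113469 and Q = 332/1084 ≈ 0.306273.
Under the Kimura two-parameter model, d = −½ ln(1 − 2P − Q) − ¼ ln(1 − 2Q).
1 − 2P − Q = 0.466789, giving −½ ln(0.466789) = 0.380939.
1 − 2Q = 0.387454, giving −¼ ln(0.387454) = 0.237040.
d = 0.380939 + 0.237040 = 0.617979.
Under a molecular clock d = 2μt, so t = d/(2μ) = 0.617979 / (2 × 0.0092) = 33.59 Myr.

33.59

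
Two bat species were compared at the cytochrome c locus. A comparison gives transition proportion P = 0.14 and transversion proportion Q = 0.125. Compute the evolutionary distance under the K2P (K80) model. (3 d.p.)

0.332

Under the Kimura two-parameter model, d = −½ ln(1 − 2P − Q) − ¼ ln(1 − 2Q).
1 − 2P − Q = 0.595, giving −½ ln(0.595) = 0.259597.
1 − 2Q = 0.75, giving −¼ ln(0.75) = 0.071921.
d = 0.259597 + 0.071921 = 0.331518.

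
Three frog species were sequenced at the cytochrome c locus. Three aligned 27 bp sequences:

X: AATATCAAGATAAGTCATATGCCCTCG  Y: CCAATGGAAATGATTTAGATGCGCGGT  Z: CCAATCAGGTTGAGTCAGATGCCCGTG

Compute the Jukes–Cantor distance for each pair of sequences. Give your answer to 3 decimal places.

X–Y: 14/27 sites differ → p ≈ 0.518519, d = −0.75 ln(1 − 0.691359) = 0.881682 ≈ 0.882.
X–Z: 9/27 sites differ → p ≈ 0.333333, d = −0.75 ln(1 − 0.444444) = 0.440839 ≈ 0.441.
Y–Z: 10/27 sites differ → p ≈ 0.37037, d = −0.75 ln(1 − 0.493827) = 0.510658 ≈ 0.511.

d(X,Y) = 0.882, d(X,Z) = 0.441, d(Y,Z) = 0.511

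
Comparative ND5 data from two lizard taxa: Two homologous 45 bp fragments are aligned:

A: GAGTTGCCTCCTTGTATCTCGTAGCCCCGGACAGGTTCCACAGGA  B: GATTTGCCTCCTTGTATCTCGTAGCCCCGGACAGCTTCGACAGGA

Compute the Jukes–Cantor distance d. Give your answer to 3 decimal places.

0.070

The sequences differ at 3 of 45 sites (3, 35, 39), so p = 3/45 ≈ 0.066667.
d = −(3/4) ln(1 − 4p/3) = −0.75 ln(1 − 0.088889) = −0.75 ln(0.911111)
  = −0.75 × (-0.093091) = 0.069818 substitutions/site.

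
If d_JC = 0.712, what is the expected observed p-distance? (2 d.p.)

p = (3/4)(1 − e^(−4d/3)) = 0.75 × (1 − e^(-0.949333)) = 0.75 × (1 − 0.386999) = 0.459751.

0.46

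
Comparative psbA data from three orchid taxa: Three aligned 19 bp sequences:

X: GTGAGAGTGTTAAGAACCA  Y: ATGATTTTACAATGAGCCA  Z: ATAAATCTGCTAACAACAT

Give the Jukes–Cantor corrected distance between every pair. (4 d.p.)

d(X,Y) = 0.7489, d(X,Z) = 0.7489, d(Y,Z) = 0.9074

X–Y: 9/19 sites differ → p ≈ 0.473684, d = −0.75 ln(1 − 0.631579) = 0.748897 ≈ 0.7489.
X–Z: 9/19 sites differ → p ≈ 0.473684, d = −0.75 ln(1 − 0.631579) = 0.748897 ≈ 0.7489.
Y–Z: 10/19 sites differ → p ≈ 0.526316, d = −0.75 ln(1 − 0.701755) = 0.907380 ≈ 0.9074.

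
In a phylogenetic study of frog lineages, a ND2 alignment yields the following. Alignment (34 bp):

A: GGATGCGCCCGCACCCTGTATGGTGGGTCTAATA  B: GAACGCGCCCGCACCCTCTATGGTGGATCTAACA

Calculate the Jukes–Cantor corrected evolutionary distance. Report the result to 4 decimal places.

0.1637

The sequences differ at 5 of 34 sites (2, 4, 18, 27, 33), so p = 5/34 ≈ 0.147059.
d = −(3/4) ln(1 − 4p/3) = −0.75 ln(1 − 0.196079) = −0.75 ln(0.803921)
  = −0.75 × (-0.218254) = 0.163691 substitutions/site.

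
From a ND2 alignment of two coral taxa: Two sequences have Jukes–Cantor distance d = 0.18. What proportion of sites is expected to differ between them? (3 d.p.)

0.160

p = (3/4)(1 − e^(−4d/3)) = 0.75 × (1 − e^(-0.24)) = 0.75 × (1 − 0.786628) = 0.160029.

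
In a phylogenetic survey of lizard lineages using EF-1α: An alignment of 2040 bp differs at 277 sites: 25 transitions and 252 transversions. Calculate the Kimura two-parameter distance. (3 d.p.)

P = 25/2040 ≈ 0.012255 and Q = 252/2040 ≈ 0.123529.
Under the Kimura two-parameter model, d = −½ ln(1 − 2P − Q) − ¼ ln(1 − 2Q).
1 − 2P − Q = 0.851961, giving −½ ln(0.851961) = 0.080107.
1 − 2Q = 0.752942, giving −¼ ln(0.752942) = 0.070942.
d = 0.080107 + 0.070942 = 0.151049.

0.151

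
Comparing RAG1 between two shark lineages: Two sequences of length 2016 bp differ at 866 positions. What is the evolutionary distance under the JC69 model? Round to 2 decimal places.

0.64

p = 866/2016 ≈ 0.429563.
d = −(3/4) ln(1 − 4p/3) = −0.75 ln(1 − 0.572751) = −0.75 ln(0.427249)
  = −0.75 × (-0.850388) = 0.637791 substitutions/site.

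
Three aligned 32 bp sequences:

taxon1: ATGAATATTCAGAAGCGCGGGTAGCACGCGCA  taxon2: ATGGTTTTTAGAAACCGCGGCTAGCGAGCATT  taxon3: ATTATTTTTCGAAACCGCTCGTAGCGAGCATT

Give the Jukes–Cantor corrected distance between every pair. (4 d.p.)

d(taxon1,taxon2) = 0.5851, d(taxon1,taxon3) = 0.5851, d(taxon2,taxon3) = 0.2158

taxon1–taxon2: 13/32 sites differ → p = 0.40625, d = −0.75 ln(1 − 0.541667) = 0.585119 ≈ 0.5851.
taxon1–taxon3: 13/32 sites differ → p = 0.40625, d = −0.75 ln(1 − 0.541667) = 0.585119 ≈ 0.5851.
taxon2–taxon3: 6/32 sites differ → p = 0.1875, d = −0.75 ln(1 − 0.25) = 0.215762 ≈ 0.2158.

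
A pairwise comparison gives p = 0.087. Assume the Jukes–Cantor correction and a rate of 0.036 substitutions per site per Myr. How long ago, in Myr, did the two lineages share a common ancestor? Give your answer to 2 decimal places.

1.28

d = −(3/4) ln(1 − 4p/3) = −0.75 ln(1 − 0.116) = −0.75 ln(0.884)
  = −0.75 × (-0.123298) = 0.092474 substitutions/site.
Under a molecular clock d = 2μt, so t = d/(2μ) = 0.092474 / (2 × 0.036) = 1.28 Myr.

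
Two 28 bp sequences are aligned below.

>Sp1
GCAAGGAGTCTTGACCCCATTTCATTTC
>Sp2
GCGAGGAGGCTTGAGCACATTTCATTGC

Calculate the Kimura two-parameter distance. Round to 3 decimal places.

0.205

Of 28 sites, 1 differences are transitions and 4 are transversions, so P = 1/28 ≈ 0.035714 and Q = 4/28 ≈ 0.142857.
Under the Kimura two-parameter model, d = −½ ln(1 − 2P − Q) − ¼ ln(1 − 2Q).
1 − 2P − Q = 0.785715, giving −½ ln(0.785715) = 0.120581.
1 − 2Q = 0.714286, giving −¼ ln(0.714286) = 0.084118.
d = 0.120581 + 0.084118 = 0.204699.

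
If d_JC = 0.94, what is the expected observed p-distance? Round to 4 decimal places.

0.5358

p = (3/4)(1 − e^(−4d/3)) = 0.75 × (1 − e^(-1.253333)) = 0.75 × (1 − 0.285551) = 0.535837.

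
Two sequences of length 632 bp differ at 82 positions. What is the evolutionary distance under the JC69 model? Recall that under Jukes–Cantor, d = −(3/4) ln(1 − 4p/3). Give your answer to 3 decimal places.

0.142

p = 82/632 ≈ 0.129747.
d = −(3/4) ln(1 − 4p/3) = −0.75 ln(1 − 0.172996) = −0.75 ln(0.827004)
  = −0.75 × (-0.189946) = 0.142460 substitutions/site.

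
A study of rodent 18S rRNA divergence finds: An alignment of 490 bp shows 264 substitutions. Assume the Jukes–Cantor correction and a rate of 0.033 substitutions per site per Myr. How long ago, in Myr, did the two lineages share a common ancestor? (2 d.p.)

14.40

p = 264/490 ≈ 0.538776.
d = −(3/4) ln(1 − 4p/3) = −0.75 ln(1 − 0.718368) = −0.75 ln(0.281632)
  = −0.75 × (-1.267154) = 0.950366 substitutions/site.
Under a molecular clock d = 2μt, so t = d/(2μ) = 0.950366 / (2 × 0.033) = 14.40 Myr.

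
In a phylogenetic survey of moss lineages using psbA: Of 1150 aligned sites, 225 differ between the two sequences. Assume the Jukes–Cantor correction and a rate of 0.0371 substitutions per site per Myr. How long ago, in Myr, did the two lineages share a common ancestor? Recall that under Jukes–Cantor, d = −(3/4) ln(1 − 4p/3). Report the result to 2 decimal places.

p = 225/1150 ≈ 0.195652.
d = −(3/4) ln(1 − 4p/3) = −0.75 ln(1 − 0.260869) = −0.75 ln(0.739131)
  = −0.75 × (-0.302280) = 0.226710 substitutions/site.
Under a molecular clock d = 2μt, so t = d/(2μ) = 0.226710 / (2 × 0.0371) = 3.06 Myr.

3.06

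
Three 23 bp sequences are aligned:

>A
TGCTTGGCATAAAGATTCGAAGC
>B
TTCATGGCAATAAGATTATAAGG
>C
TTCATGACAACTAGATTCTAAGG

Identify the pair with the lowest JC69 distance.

B and C

A–B: 7/23 differ, p = 0.304, d = 0.390.
A–C: 8/23 differ, p = 0.348, d = 0.467.
B–C: 4/23 differ, p = 0.174, d = 0.198.
The smallest distance is between B and C.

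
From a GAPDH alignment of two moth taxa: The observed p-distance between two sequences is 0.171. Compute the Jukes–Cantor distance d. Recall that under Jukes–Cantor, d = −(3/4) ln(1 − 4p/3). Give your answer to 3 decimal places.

d = −(3/4) ln(1 − 4p/3) = −0.75 ln(1 − 0.228) = −0.75 ln(0.772)
  = −0.75 × (-0.258771) = 0.194078 substitutions/site.

0.194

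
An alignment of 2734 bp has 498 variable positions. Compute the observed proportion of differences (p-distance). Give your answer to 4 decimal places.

0.1822

p = 498/2734 = 0.182150… ≈ 0.1822 (to 4 d.p.).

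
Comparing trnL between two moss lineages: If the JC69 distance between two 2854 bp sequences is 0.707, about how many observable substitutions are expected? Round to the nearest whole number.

1307

Invert JC69: p = (3/4)(1 − e^(−4d/3)) = 0.75 × (1 − e^(-0.942667)) = 0.75 × (1 − 0.389587) = 0.457810.
Expected differing sites = pL ≈ 0.457810 × 2854 = 1306.58974 ≈ 1307.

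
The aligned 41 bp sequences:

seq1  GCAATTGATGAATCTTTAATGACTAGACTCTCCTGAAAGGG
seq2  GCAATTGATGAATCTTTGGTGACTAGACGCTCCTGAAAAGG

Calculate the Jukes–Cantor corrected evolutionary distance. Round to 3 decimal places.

0.105

The sequences differ at 4 of 41 sites (18, 19, 29, 39), so p = 4/41 ≈ 0.097561.
d = −(3/4) ln(1 − 4p/3) = −0.75 ln(1 − 0.130081) = −0.75 ln(0.869919)
  = −0.75 × (-0.139355) = 0.104516 substitutions/site.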